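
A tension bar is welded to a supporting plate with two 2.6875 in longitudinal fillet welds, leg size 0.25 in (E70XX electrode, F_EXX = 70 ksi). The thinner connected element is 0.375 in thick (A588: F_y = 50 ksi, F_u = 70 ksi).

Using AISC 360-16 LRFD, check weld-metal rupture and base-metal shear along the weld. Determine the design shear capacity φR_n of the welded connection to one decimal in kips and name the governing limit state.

29.9 kips (weld metal governs)

Weld metal: throat = 0.707×0.25 = 0.17675 in, L = 2×2.6875 = 5.375 in. φR_n = 0.75 × 0.6 × 70 × 0.17675 × 5.375 = 29.9 kips.
Base metal shear (0.375 in plate): yield φR_n = 1.0×0.6×50×0.375×5.375 = 60.5 kips; rupture φR_n = 0.75×0.6×70×0.375×5.375 = 63.5 kips; take 60.5 kips (yield).
Governing: min(29.9, 60.5) = 29.9 kips → weld metal.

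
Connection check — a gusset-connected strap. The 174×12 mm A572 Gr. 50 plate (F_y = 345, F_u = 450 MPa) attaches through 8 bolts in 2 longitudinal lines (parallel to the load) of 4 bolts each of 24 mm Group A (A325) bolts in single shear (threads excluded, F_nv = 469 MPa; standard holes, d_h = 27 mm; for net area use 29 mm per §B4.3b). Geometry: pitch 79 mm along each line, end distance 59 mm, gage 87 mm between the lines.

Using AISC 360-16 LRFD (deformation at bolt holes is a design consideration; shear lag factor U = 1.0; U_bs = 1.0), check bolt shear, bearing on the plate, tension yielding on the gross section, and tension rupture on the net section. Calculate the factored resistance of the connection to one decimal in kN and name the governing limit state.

469.8 kN (net-section rupture governs)

Bolt shear: A_b = π(24)²/4 = 452.39 mm². φR_n = 0.75 × 469 × 452.39 × 8 × 1 = 1273.0 kN.
Bearing (12 mm plate, F_u = 450 MPa): end bolts L_c = 59 − 27/2 = 45.5, R_n = min(1.2×45.5×12×450, 2.4×24×12×450) = 294.84 kN/bolt; interior L_c = 79 − 27 = 52, R_n = 311.04 kN/bolt. φR_n = 0.75 × (2×294.84 + 6×311.04) = 1841.9 kN.
Tension yield (gross): A_g = 174×12 = 2088 mm². φR_n = 0.90 × 345 × 2088 = 648.3 kN.
Tension rupture (net): A_n = (174 − 2×29)×12 = 1392 mm² (U = 1.0, A_e = A_n). φR_n = 0.75 × 450 × 1392 = 469.8 kN.
Governing: min(1273.0, 1841.9, 648.3, 469.8) = 469.8 kN → net-section rupture.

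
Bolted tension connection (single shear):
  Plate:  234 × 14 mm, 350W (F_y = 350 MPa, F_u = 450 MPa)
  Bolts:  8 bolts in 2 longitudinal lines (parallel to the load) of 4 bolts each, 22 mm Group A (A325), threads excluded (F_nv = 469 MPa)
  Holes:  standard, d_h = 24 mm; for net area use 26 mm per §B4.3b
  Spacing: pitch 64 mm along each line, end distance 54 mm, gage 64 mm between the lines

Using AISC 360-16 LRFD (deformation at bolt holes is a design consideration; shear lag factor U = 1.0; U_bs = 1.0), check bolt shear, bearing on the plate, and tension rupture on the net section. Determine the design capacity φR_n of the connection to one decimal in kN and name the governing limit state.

Bolt shear: A_b = π(22)²/4 = 380.13 mm². φR_n = 0.75 × 469 × 380.13 × 8 × 1 = 1069.7 kN.
Bearing (14 mm plate, F_u = 450 MPa): end bolts L_c = 54 − 24/2 = 42, R_n = min(1.2×42×14×450, 2.4×22×14×450) = 317.52 kN/bolt; interior L_c = 64 − 24 = 40, R_n = 302.4 kN/bolt. φR_n = 0.75 × (2×317.52 + 6×302.4) = 1837.1 kN.
Tension rupture (net): A_n = (234 − 2×26)×14 = 2548 mm² (U = 1.0, A_e = A_n). φR_n = 0.75 × 450 × 2548 = 860.0 kN.
Governing: min(1069.7, 1837.1, 860.0) = 860.0 kN → net-section rupture.

860.0 kN (net-section rupture governs)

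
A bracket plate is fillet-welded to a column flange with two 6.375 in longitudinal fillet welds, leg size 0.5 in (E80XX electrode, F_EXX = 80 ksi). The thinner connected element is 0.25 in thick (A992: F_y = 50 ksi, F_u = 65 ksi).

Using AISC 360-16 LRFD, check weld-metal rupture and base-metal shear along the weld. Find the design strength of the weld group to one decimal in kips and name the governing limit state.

93.2 kips (base-metal shear governs)

Weld metal: throat = 0.707×0.5 = 0.3535 in, L = 2×6.375 = 12.75 in. φR_n = 0.75 × 0.6 × 80 × 0.3535 × 12.75 = 162.3 kips.
Base metal shear (0.25 in plate): yield φR_n = 1.0×0.6×50×0.25×12.75 = 95.6 kips; rupture φR_n = 0.75×0.6×65×0.25×12.75 = 93.2 kips; take 93.2 kips (rupture).
Governing: min(162.3, 93.2) = 93.2 kips → base-metal shear.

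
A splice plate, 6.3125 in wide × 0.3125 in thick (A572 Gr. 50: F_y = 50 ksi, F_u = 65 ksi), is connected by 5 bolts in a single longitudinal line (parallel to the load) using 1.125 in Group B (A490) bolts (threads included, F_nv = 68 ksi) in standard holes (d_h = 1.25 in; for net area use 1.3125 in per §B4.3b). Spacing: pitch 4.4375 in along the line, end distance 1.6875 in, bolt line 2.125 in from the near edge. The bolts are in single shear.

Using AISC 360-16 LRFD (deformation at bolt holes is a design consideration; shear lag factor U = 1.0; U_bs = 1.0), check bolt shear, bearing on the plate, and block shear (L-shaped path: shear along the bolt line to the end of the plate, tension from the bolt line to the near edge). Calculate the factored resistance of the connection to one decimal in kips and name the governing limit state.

Bolt shear: A_b = π(1.125)²/4 = 0.99402 in². φR_n = 0.75 × 68 × 0.99402 × 5 × 1 = 253.5 kips.
Bearing (0.3125 in plate, F_u = 65 ksi): end bolts L_c = 1.6875 − 1.25/2 = 1.0625, R_n = min(1.2×1.0625×0.3125×65, 2.4×1.125×0.3125×65) = 25.898 kips/bolt; interior L_c = 4.4375 − 1.25 = 3.1875, R_n = 54.844 kips/bolt. φR_n = 0.75 × (1×25.898 + 4×54.844) = 184.0 kips.
Block shear: shear path 1×[1.6875+4×4.4375] = 1×19.4375 in, A_gv = 6.0742, A_nv = 1×(19.4375 − 4.5×1.3125)×0.3125 = 4.2285 in²; tension to near edge: (2.125 − 0.5×1.3125)×0.3125 = 0.45898 in². R_n = min(0.6×65×4.2285, 0.6×50×6.0742) + 1.0×65×0.45898 = min(164.91, 182.23) + 29.834 = 194.74 kips. φR_n = 0.75 × 194.74 = 146.1 kips.
Governing: min(253.5, 184.0, 146.1) = 146.1 kips → block shear.

146.1 kips (block shear governs)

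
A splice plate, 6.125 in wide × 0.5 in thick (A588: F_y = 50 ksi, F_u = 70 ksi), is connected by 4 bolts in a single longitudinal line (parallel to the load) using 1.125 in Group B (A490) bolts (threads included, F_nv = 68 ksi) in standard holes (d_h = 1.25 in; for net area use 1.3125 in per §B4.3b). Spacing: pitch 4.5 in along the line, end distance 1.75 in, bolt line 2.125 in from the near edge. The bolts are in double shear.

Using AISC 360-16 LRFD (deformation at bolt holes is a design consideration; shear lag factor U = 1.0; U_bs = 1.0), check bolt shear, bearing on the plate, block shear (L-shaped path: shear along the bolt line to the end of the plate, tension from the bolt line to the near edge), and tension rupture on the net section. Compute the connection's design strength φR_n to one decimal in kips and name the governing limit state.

126.3 kips (net-section rupture governs)

Bolt shear: A_b = π(1.125)²/4 = 0.99402 in². φR_n = 0.75 × 68 × 0.99402 × 4 × 2 = 405.6 kips.
Bearing (0.5 in plate, F_u = 70 ksi): end bolts L_c = 1.75 − 1.25/2 = 1.125, R_n = min(1.2×1.125×0.5×70, 2.4×1.125×0.5×70) = 47.25 kips/bolt; interior L_c = 4.5 − 1.25 = 3.25, R_n = 94.5 kips/bolt. φR_n = 0.75 × (1×47.25 + 3×94.5) = 248.1 kips.
Block shear: shear path 1×[1.75+3×4.5] = 1×15.25 in, A_gv = 7.625, A_nv = 1×(15.25 − 3.5×1.3125)×0.5 = 5.3281 in²; tension to near edge: (2.125 − 0.5×1.3125)×0.5 = 0.73438 in². R_n = min(0.6×70×5.3281, 0.6×50×7.625) + 1.0×70×0.73438 = min(223.78, 228.75) + 51.407 = 275.19 kips. φR_n = 0.75 × 275.19 = 206.4 kips.
Tension rupture (net): A_n = (6.125 − 1×1.3125)×0.5 = 2.4063 in² (U = 1.0, A_e = A_n). φR_n = 0.75 × 70 × 2.4063 = 126.3 kips.
Governing: min(405.6, 248.1, 206.4, 126.3) = 126.3 kips → net-section rupture.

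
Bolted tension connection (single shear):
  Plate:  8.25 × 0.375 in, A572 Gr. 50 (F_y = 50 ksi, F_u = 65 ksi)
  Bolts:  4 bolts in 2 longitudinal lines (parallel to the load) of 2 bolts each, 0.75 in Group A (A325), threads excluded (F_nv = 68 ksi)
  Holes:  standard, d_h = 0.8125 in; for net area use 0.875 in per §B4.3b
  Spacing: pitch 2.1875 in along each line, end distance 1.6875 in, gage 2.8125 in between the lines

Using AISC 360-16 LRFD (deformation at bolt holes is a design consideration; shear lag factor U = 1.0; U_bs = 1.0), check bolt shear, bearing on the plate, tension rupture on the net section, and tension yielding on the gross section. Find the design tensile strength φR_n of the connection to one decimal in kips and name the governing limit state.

90.1 kips (bolt shear governs)

Bolt shear: A_b = π(0.75)²/4 = 0.44179 in². φR_n = 0.75 × 68 × 0.44179 × 4 × 1 = 90.1 kips.
Bearing (0.375 in plate, F_u = 65 ksi): end bolts L_c = 1.6875 − 0.8125/2 = 1.28125, R_n = min(1.2×1.28125×0.375×65, 2.4×0.75×0.375×65) = 37.477 kips/bolt; interior L_c = 2.1875 − 0.8125 = 1.375, R_n = 40.219 kips/bolt. φR_n = 0.75 × (2×37.477 + 2×40.219) = 116.5 kips.
Tension rupture (net): A_n = (8.25 − 2×0.875)×0.375 = 2.4375 in² (U = 1.0, A_e = A_n). φR_n = 0.75 × 65 × 2.4375 = 118.8 kips.
Tension yield (gross): A_g = 8.25×0.375 = 3.0938 in². φR_n = 0.90 × 50 × 3.0938 = 139.2 kips.
Governing: min(90.1, 116.5, 118.8, 139.2) = 90.1 kips → bolt shear.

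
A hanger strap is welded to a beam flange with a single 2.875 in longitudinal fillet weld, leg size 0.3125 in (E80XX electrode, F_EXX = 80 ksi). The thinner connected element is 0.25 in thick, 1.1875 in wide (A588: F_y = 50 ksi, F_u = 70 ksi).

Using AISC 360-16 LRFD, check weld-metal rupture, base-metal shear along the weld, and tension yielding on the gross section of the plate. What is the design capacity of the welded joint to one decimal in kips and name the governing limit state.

Weld metal: throat = 0.707×0.3125 = 0.22094 in, L = 2.875 in. φR_n = 0.75 × 0.6 × 80 × 0.22094 × 2.875 = 22.9 kips.
Base metal shear (0.25 in plate): yield φR_n = 1.0×0.6×50×0.25×2.875 = 21.6 kips; rupture φR_n = 0.75×0.6×70×0.25×2.875 = 22.6 kips; take 21.6 kips (yield).
Tension yield (gross): A_g = 1.1875×0.25 = 0.29688 in². φR_n = 0.90 × 50 × 0.29688 = 13.4 kips.
Governing: min(22.9, 21.6, 13.4) = 13.4 kips → gross-section yield.

13.4 kips (gross-section yield governs)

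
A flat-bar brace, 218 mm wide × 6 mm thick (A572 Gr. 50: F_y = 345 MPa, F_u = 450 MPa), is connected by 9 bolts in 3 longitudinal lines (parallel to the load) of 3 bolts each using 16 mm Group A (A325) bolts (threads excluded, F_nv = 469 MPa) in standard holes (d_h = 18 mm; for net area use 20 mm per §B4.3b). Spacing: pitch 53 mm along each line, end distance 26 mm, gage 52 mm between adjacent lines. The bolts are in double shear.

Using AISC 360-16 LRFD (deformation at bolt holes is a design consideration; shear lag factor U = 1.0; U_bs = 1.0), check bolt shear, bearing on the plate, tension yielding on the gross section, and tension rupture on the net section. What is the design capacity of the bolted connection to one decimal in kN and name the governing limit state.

320.0 kN (net-section rupture governs)

Bolt shear: A_b = π(16)²/4 = 201.06 mm². φR_n = 0.75 × 469 × 201.06 × 9 × 2 = 1273.0 kN.
Bearing (6 mm plate, F_u = 450 MPa): end bolts L_c = 26 − 18/2 = 17, R_n = min(1.2×17×6×450, 2.4×16×6×450) = 55.08 kN/bolt; interior L_c = 53 − 18 = 35, R_n = 103.68 kN/bolt. φR_n = 0.75 × (3×55.08 + 6×103.68) = 590.5 kN.
Tension yield (gross): A_g = 218×6 = 1308 mm². φR_n = 0.90 × 345 × 1308 = 406.1 kN.
Tension rupture (net): A_n = (218 − 3×20)×6 = 948 mm² (U = 1.0, A_e = A_n). φR_n = 0.75 × 450 × 948 = 320.0 kN.
Governing: min(1273.0, 590.5, 406.1, 320.0) = 320.0 kN → net-section rupture.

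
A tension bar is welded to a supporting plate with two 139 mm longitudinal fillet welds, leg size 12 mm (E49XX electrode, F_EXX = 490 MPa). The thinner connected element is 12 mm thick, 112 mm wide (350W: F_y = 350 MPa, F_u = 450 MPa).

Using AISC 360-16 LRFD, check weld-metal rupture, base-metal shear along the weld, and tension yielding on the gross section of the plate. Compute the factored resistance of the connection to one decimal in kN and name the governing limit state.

Weld metal: throat = 0.707×12 = 8.484 mm, L = 2×139 = 278 mm. φR_n = 0.75 × 0.6 × 490 × 8.484 × 278 = 520.1 kN.
Base metal shear (12 mm plate): yield φR_n = 1.0×0.6×350×12×278 = 700.6 kN; rupture φR_n = 0.75×0.6×450×12×278 = 675.5 kN; take 675.5 kN (rupture).
Tension yield (gross): A_g = 112×12 = 1344 mm². φR_n = 0.90 × 350 × 1344 = 423.4 kN.
Governing: min(520.1, 675.5, 423.4) = 423.4 kN → gross-section yield.

423.4 kN (gross-section yield governs)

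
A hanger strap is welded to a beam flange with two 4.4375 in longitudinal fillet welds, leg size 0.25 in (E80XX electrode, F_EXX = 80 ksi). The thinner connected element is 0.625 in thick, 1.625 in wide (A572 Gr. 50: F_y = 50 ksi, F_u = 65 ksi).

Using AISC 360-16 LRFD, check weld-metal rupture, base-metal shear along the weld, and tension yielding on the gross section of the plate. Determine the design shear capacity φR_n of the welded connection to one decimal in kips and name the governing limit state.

45.7 kips (gross-section yield governs)

Weld metal: throat = 0.707×0.25 = 0.17675 in, L = 2×4.4375 = 8.875 in. φR_n = 0.75 × 0.6 × 80 × 0.17675 × 8.875 = 56.5 kips.
Base metal shear (0.625 in plate): yield φR_n = 1.0×0.6×50×0.625×8.875 = 166.4 kips; rupture φR_n = 0.75×0.6×65×0.625×8.875 = 162.2 kips; take 162.2 kips (rupture).
Tension yield (gross): A_g = 1.625×0.625 = 1.0156 in². φR_n = 0.90 × 50 × 1.0156 = 45.7 kips.
Governing: min(56.5, 162.2, 45.7) = 45.7 kips → gross-section yield.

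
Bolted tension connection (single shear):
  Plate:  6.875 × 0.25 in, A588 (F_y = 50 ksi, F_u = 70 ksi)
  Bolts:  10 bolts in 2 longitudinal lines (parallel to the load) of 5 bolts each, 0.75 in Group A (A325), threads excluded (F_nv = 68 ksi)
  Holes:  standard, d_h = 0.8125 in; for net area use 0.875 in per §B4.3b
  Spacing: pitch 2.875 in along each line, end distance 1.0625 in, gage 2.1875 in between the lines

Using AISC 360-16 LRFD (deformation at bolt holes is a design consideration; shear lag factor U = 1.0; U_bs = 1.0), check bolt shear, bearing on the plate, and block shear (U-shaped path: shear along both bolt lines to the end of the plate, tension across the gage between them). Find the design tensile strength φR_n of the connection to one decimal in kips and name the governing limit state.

Bolt shear: A_b = π(0.75)²/4 = 0.44179 in². φR_n = 0.75 × 68 × 0.44179 × 10 × 1 = 225.3 kips.
Bearing (0.25 in plate, F_u = 70 ksi): end bolts L_c = 1.0625 − 0.8125/2 = 0.65625, R_n = min(1.2×0.65625×0.25×70, 2.4×0.75×0.25×70) = 13.781 kips/bolt; interior L_c = 2.875 − 0.8125 = 2.0625, R_n = 31.5 kips/bolt. φR_n = 0.75 × (2×13.781 + 8×31.5) = 209.7 kips.
Block shear: shear path 2×[1.0625+4×2.875] = 2×12.5625 in, A_gv = 6.2813, A_nv = 2×(12.5625 − 4.5×0.875)×0.25 = 4.3125 in²; tension across gage: (2.1875 − 1×0.875)×0.25 = 0.32813 in². R_n = min(0.6×70×4.3125, 0.6×50×6.2813) + 1.0×70×0.32813 = min(181.13, 188.44) + 22.969 = 204.1 kips. φR_n = 0.75 × 204.1 = 153.1 kips.
Governing: min(225.3, 209.7, 153.1) = 153.1 kips → block shear.

153.1 kips (block shear governs)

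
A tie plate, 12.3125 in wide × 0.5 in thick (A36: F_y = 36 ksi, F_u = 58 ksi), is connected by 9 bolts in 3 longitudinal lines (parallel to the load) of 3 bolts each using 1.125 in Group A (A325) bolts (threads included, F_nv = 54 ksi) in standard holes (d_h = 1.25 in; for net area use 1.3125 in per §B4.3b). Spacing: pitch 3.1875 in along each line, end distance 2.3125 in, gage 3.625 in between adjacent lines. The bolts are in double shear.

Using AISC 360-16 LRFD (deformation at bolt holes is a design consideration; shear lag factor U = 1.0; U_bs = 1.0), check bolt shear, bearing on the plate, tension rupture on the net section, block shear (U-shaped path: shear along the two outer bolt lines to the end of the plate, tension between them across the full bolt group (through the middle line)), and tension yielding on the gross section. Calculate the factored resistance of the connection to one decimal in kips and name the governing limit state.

182.2 kips (net-section rupture governs)

Bolt shear: A_b = π(1.125)²/4 = 0.99402 in². φR_n = 0.75 × 54 × 0.99402 × 9 × 2 = 724.6 kips.
Bearing (0.5 in plate, F_u = 58 ksi): end bolts L_c = 2.3125 − 1.25/2 = 1.6875, R_n = min(1.2×1.6875×0.5×58, 2.4×1.125×0.5×58) = 58.725 kips/bolt; interior L_c = 3.1875 − 1.25 = 1.9375, R_n = 67.425 kips/bolt. φR_n = 0.75 × (3×58.725 + 6×67.425) = 435.5 kips.
Tension rupture (net): A_n = (12.3125 − 3×1.3125)×0.5 = 4.1875 in² (U = 1.0, A_e = A_n). φR_n = 0.75 × 58 × 4.1875 = 182.2 kips.
Block shear: shear path 2×[2.3125+2×3.1875] = 2×8.6875 in, A_gv = 8.6875, A_nv = 2×(8.6875 − 2.5×1.3125)×0.5 = 5.4063 in²; tension across gage: (7.25 − 2×1.3125)×0.5 = 2.3125 in². R_n = min(0.6×58×5.4063, 0.6×36×8.6875) + 1.0×58×2.3125 = min(188.14, 187.65) + 134.13 = 321.78 kips. φR_n = 0.75 × 321.78 = 241.3 kips.
Tension yield (gross): A_g = 12.3125×0.5 = 6.1563 in². φR_n = 0.90 × 36 × 6.1563 = 199.5 kips.
Governing: min(724.6, 435.5, 182.2, 241.3, 199.5) = 182.2 kips → net-section rupture.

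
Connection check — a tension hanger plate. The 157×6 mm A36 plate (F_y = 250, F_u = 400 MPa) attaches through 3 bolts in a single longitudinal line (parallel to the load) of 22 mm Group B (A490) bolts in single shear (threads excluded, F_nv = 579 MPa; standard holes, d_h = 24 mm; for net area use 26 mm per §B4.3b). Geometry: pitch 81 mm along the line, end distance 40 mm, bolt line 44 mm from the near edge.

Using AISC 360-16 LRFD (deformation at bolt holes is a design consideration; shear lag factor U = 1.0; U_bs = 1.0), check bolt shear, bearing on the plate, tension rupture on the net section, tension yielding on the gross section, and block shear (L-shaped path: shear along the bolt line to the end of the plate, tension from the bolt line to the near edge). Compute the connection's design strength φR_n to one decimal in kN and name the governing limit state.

Bolt shear: A_b = π(22)²/4 = 380.13 mm². φR_n = 0.75 × 579 × 380.13 × 3 × 1 = 495.2 kN.
Bearing (6 mm plate, F_u = 400 MPa): end bolts L_c = 40 − 24/2 = 28, R_n = min(1.2×28×6×400, 2.4×22×6×400) = 80.64 kN/bolt; interior L_c = 81 − 24 = 57, R_n = 126.72 kN/bolt. φR_n = 0.75 × (1×80.64 + 2×126.72) = 250.6 kN.
Tension rupture (net): A_n = (157 − 1×26)×6 = 786 mm² (U = 1.0, A_e = A_n). φR_n = 0.75 × 400 × 786 = 235.8 kN.
Tension yield (gross): A_g = 157×6 = 942 mm². φR_n = 0.90 × 250 × 942 = 212.0 kN.
Block shear: shear path 1×[40+2×81] = 1×202 mm, A_gv = 1212, A_nv = 1×(202 − 2.5×26)×6 = 822 mm²; tension to near edge: (44 − 0.5×26)×6 = 186 mm². R_n = min(0.6×400×822, 0.6×250×1212) + 1.0×400×186 = min(197.28, 181.8) + 74.4 = 256.2 kN. φR_n = 0.75 × 256.2 = 192.2 kN.
Governing: min(495.2, 250.6, 235.8, 212.0, 192.2) = 192.2 kN → block shear.

192.2 kN (block shear governs)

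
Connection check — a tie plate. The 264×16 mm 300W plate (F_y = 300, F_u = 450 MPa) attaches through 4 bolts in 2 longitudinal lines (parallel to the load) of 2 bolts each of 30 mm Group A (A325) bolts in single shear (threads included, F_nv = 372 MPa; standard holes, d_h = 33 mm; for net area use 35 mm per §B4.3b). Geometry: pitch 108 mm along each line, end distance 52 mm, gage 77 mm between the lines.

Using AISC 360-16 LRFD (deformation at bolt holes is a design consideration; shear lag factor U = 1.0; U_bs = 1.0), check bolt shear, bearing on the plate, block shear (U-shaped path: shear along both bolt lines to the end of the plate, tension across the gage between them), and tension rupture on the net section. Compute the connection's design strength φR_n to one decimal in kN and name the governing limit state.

Bolt shear: A_b = π(30)²/4 = 706.86 mm². φR_n = 0.75 × 372 × 706.86 × 4 × 1 = 788.9 kN.
Bearing (16 mm plate, F_u = 450 MPa): end bolts L_c = 52 − 33/2 = 35.5, R_n = min(1.2×35.5×16×450, 2.4×30×16×450) = 306.72 kN/bolt; interior L_c = 108 − 33 = 75, R_n = 518.4 kN/bolt. φR_n = 0.75 × (2×306.72 + 2×518.4) = 1237.7 kN.
Block shear: shear path 2×[52+1×108] = 2×160 mm, A_gv = 5120, A_nv = 2×(160 − 1.5×35)×16 = 3440 mm²; tension across gage: (77 − 1×35)×16 = 672 mm². R_n = min(0.6×450×3440, 0.6×300×5120) + 1.0×450×672 = min(928.8, 921.6) + 302.4 = 1224 kN. φR_n = 0.75 × 1224 = 918.0 kN.
Tension rupture (net): A_n = (264 − 2×35)×16 = 3104 mm² (U = 1.0, A_e = A_n). φR_n = 0.75 × 450 × 3104 = 1047.6 kN.
Governing: min(788.9, 1237.7, 918.0, 1047.6) = 788.9 kN → bolt shear.

788.9 kN (bolt shear governs)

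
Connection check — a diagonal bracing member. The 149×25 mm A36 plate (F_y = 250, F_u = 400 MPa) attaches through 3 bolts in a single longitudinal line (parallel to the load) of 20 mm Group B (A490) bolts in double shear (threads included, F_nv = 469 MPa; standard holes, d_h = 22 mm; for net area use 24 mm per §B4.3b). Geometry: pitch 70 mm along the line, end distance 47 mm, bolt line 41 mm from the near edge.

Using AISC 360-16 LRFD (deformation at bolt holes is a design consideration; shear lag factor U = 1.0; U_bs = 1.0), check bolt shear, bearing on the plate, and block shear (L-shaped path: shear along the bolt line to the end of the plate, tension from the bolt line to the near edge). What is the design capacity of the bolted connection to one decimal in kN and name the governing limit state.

663.0 kN (bolt shear governs)

Bolt shear: A_b = π(20)²/4 = 314.16 mm². φR_n = 0.75 × 469 × 314.16 × 3 × 2 = 663.0 kN.
Bearing (25 mm plate, F_u = 400 MPa): end bolts L_c = 47 − 22/2 = 36, R_n = min(1.2×36×25×400, 2.4×20×25×400) = 432 kN/bolt; interior L_c = 70 − 22 = 48, R_n = 480 kN/bolt. φR_n = 0.75 × (1×432 + 2×480) = 1044.0 kN.
Block shear: shear path 1×[47+2×70] = 1×187 mm, A_gv = 4675, A_nv = 1×(187 − 2.5×24)×25 = 3175 mm²; tension to near edge: (41 − 0.5×24)×25 = 725 mm². R_n = min(0.6×400×3175, 0.6×250×4675) + 1.0×400×725 = min(762, 701.25) + 290 = 991.25 kN. φR_n = 0.75 × 991.25 = 743.4 kN.
Governing: min(663.0, 1044.0, 743.4) = 663.0 kN → bolt shear.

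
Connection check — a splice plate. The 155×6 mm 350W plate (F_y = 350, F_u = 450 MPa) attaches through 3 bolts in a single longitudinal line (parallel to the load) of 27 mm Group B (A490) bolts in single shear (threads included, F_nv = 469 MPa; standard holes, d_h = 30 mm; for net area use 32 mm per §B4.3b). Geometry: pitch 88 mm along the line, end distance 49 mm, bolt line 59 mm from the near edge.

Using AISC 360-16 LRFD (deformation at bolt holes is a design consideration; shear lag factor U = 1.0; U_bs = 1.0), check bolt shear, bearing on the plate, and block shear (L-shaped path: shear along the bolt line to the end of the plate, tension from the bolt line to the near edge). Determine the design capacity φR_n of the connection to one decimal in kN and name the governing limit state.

263.3 kN (block shear governs)

Bolt shear: A_b = π(27)²/4 = 572.56 mm². φR_n = 0.75 × 469 × 572.56 × 3 × 1 = 604.2 kN.
Bearing (6 mm plate, F_u = 450 MPa): end bolts L_c = 49 − 30/2 = 34, R_n = min(1.2×34×6×450, 2.4×27×6×450) = 110.16 kN/bolt; interior L_c = 88 − 30 = 58, R_n = 174.96 kN/bolt. φR_n = 0.75 × (1×110.16 + 2×174.96) = 345.1 kN.
Block shear: shear path 1×[49+2×88] = 1×225 mm, A_gv = 1350, A_nv = 1×(225 − 2.5×32)×6 = 870 mm²; tension to near edge: (59 − 0.5×32)×6 = 258 mm². R_n = min(0.6×450×870, 0.6×350×1350) + 1.0×450×258 = min(234.9, 283.5) + 116.1 = 351 kN. φR_n = 0.75 × 351 = 263.3 kN.
Governing: min(604.2, 345.1, 263.3) = 263.3 kN → block shear.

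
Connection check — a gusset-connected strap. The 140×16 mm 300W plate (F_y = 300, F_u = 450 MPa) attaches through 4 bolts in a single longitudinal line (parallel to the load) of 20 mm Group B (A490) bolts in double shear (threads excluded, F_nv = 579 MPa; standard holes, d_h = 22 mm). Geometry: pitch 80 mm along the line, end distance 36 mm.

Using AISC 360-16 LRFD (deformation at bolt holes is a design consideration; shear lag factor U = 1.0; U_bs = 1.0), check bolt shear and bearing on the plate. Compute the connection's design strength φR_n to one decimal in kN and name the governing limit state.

939.6 kN (bearing governs)

Bolt shear: A_b = π(20)²/4 = 314.16 mm². φR_n = 0.75 × 579 × 314.16 × 4 × 2 = 1091.4 kN.
Bearing (16 mm plate, F_u = 450 MPa): end bolts L_c = 36 − 22/2 = 25, R_n = min(1.2×25×16×450, 2.4×20×16×450) = 216 kN/bolt; interior L_c = 80 − 22 = 58, R_n = 345.6 kN/bolt. φR_n = 0.75 × (1×216 + 3×345.6) = 939.6 kN.
Governing: min(1091.4, 939.6) = 939.6 kN → bearing.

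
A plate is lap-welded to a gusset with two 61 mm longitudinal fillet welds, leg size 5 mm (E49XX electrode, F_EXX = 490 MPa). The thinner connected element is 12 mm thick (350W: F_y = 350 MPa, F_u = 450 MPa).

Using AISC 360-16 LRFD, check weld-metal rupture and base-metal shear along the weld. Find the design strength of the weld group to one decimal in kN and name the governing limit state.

Weld metal: throat = 0.707×5 = 3.535 mm, L = 2×61 = 122 mm. φR_n = 0.75 × 0.6 × 490 × 3.535 × 122 = 95.1 kN.
Base metal shear (12 mm plate): yield φR_n = 1.0×0.6×350×12×122 = 307.4 kN; rupture φR_n = 0.75×0.6×450×12×122 = 296.5 kN; take 296.5 kN (rupture).
Governing: min(95.1, 296.5) = 95.1 kN → weld metal.

95.1 kN (weld metal governs)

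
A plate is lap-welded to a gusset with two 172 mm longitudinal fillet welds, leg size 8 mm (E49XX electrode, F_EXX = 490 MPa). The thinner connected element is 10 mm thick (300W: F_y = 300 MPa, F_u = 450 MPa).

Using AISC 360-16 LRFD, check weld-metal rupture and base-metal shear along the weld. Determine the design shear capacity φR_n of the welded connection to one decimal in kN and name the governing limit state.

429.0 kN (weld metal governs)

Weld metal: throat = 0.707×8 = 5.656 mm, L = 2×172 = 344 mm. φR_n = 0.75 × 0.6 × 490 × 5.656 × 344 = 429.0 kN.
Base metal shear (10 mm plate): yield φR_n = 1.0×0.6×300×10×344 = 619.2 kN; rupture φR_n = 0.75×0.6×450×10×344 = 696.6 kN; take 619.2 kN (yield).
Governing: min(429.0, 619.2) = 429.0 kN → weld metal.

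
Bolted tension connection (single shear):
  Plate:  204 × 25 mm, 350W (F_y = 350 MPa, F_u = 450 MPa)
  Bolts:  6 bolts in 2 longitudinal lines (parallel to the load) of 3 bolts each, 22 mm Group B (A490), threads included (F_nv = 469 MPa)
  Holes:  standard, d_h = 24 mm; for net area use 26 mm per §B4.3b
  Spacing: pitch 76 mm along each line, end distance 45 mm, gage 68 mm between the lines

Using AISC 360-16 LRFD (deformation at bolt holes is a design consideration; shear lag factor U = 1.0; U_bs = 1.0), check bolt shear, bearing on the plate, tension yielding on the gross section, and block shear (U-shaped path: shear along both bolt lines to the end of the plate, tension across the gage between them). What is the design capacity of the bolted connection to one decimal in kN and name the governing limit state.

802.3 kN (bolt shear governs)

Bolt shear: A_b = π(22)²/4 = 380.13 mm². φR_n = 0.75 × 469 × 380.13 × 6 × 1 = 802.3 kN.
Bearing (25 mm plate, F_u = 450 MPa): end bolts L_c = 45 − 24/2 = 33, R_n = min(1.2×33×25×450, 2.4×22×25×450) = 445.5 kN/bolt; interior L_c = 76 − 24 = 52, R_n = 594 kN/bolt. φR_n = 0.75 × (2×445.5 + 4×594) = 2450.3 kN.
Tension yield (gross): A_g = 204×25 = 5100 mm². φR_n = 0.90 × 350 × 5100 = 1606.5 kN.
Block shear: shear path 2×[45+2×76] = 2×197 mm, A_gv = 9850, A_nv = 2×(197 − 2.5×26)×25 = 6600 mm²; tension across gage: (68 − 1×26)×25 = 1050 mm². R_n = min(0.6×450×6600, 0.6×350×9850) + 1.0×450×1050 = min(1782, 2068.5) + 472.5 = 2254.5 kN. φR_n = 0.75 × 2254.5 = 1690.9 kN.
Governing: min(802.3, 2450.3, 1606.5, 1690.9) = 802.3 kN → bolt shear.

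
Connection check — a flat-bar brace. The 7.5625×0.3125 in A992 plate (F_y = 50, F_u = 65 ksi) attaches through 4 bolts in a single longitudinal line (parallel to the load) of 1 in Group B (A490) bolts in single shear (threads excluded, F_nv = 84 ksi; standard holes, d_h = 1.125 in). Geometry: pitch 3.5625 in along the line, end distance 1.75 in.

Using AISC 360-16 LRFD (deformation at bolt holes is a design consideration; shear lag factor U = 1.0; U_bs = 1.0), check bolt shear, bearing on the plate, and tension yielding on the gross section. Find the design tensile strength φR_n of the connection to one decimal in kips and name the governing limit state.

Bolt shear: A_b = π(1)²/4 = 0.7854 in². φR_n = 0.75 × 84 × 0.7854 × 4 × 1 = 197.9 kips.
Bearing (0.3125 in plate, F_u = 65 ksi): end bolts L_c = 1.75 − 1.125/2 = 1.1875, R_n = min(1.2×1.1875×0.3125×65, 2.4×1×0.3125×65) = 28.945 kips/bolt; interior L_c = 3.5625 − 1.125 = 2.4375, R_n = 48.75 kips/bolt. φR_n = 0.75 × (1×28.945 + 3×48.75) = 131.4 kips.
Tension yield (gross): A_g = 7.5625×0.3125 = 2.3633 in². φR_n = 0.90 × 50 × 2.3633 = 106.3 kips.
Governing: min(197.9, 131.4, 106.3) = 106.3 kips → gross-section yield.

106.3 kips (gross-section yield governs)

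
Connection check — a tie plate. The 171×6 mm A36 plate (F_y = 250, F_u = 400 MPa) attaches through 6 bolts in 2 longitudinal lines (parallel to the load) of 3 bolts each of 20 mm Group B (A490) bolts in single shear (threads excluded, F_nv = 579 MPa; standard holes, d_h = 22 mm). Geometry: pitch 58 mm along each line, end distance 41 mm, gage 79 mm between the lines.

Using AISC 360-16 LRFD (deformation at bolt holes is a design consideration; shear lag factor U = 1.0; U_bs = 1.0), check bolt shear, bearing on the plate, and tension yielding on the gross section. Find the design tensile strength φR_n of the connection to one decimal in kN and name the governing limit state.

230.9 kN (gross-section yield governs)

Bolt shear: A_b = π(20)²/4 = 314.16 mm². φR_n = 0.75 × 579 × 314.16 × 6 × 1 = 818.5 kN.
Bearing (6 mm plate, F_u = 400 MPa): end bolts L_c = 41 − 22/2 = 30, R_n = min(1.2×30×6×400, 2.4×20×6×400) = 86.4 kN/bolt; interior L_c = 58 − 22 = 36, R_n = 103.68 kN/bolt. φR_n = 0.75 × (2×86.4 + 4×103.68) = 440.6 kN.
Tension yield (gross): A_g = 171×6 = 1026 mm². φR_n = 0.90 × 250 × 1026 = 230.9 kN.
Governing: min(818.5, 440.6, 230.9) = 230.9 kN → gross-section yield.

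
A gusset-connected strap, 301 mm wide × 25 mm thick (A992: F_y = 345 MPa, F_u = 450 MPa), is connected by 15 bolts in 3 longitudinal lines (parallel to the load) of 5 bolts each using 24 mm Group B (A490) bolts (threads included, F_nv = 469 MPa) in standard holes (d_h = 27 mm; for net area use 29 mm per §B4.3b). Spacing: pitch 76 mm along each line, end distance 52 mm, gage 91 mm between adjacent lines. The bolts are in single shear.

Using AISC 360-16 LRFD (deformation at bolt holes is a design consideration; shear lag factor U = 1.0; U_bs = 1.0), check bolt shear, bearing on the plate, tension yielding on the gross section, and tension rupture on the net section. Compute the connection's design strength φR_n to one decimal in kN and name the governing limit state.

Bolt shear: A_b = π(24)²/4 = 452.39 mm². φR_n = 0.75 × 469 × 452.39 × 15 × 1 = 2386.9 kN.
Bearing (25 mm plate, F_u = 450 MPa): end bolts L_c = 52 − 27/2 = 38.5, R_n = min(1.2×38.5×25×450, 2.4×24×25×450) = 519.75 kN/bolt; interior L_c = 76 − 27 = 49, R_n = 648 kN/bolt. φR_n = 0.75 × (3×519.75 + 12×648) = 7001.4 kN.
Tension yield (gross): A_g = 301×25 = 7525 mm². φR_n = 0.90 × 345 × 7525 = 2336.5 kN.
Tension rupture (net): A_n = (301 − 3×29)×25 = 5350 mm² (U = 1.0, A_e = A_n). φR_n = 0.75 × 450 × 5350 = 1805.6 kN.
Governing: min(2386.9, 7001.4, 2336.5, 1805.6) = 1805.6 kN → net-section rupture.

1805.6 kN (net-section rupture governs)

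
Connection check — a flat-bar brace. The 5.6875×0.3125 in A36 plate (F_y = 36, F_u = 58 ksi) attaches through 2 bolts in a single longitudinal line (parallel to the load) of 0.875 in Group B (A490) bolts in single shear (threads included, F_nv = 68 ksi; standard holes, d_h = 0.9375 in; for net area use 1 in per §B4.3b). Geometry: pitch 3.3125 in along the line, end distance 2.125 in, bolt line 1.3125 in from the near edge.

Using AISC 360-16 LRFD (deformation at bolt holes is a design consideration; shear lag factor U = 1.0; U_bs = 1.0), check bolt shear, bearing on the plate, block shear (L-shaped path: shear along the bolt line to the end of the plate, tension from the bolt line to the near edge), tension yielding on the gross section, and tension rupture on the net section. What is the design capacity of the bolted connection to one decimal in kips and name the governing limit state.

Bolt shear: A_b = π(0.875)²/4 = 0.60132 in². φR_n = 0.75 × 68 × 0.60132 × 2 × 1 = 61.3 kips.
Bearing (0.3125 in plate, F_u = 58 ksi): end bolts L_c = 2.125 − 0.9375/2 = 1.65625, R_n = min(1.2×1.65625×0.3125×58, 2.4×0.875×0.3125×58) = 36.023 kips/bolt; interior L_c = 3.3125 − 0.9375 = 2.375, R_n = 38.063 kips/bolt. φR_n = 0.75 × (1×36.023 + 1×38.063) = 55.6 kips.
Block shear: shear path 1×[2.125+1×3.3125] = 1×5.4375 in, A_gv = 1.6992, A_nv = 1×(5.4375 − 1.5×1)×0.3125 = 1.2305 in²; tension to near edge: (1.3125 − 0.5×1)×0.3125 = 0.25391 in². R_n = min(0.6×58×1.2305, 0.6×36×1.6992) + 1.0×58×0.25391 = min(42.821, 36.703) + 14.727 = 51.43 kips. φR_n = 0.75 × 51.43 = 38.6 kips.
Tension yield (gross): A_g = 5.6875×0.3125 = 1.7773 in². φR_n = 0.90 × 36 × 1.7773 = 57.6 kips.
Tension rupture (net): A_n = (5.6875 − 1×1)×0.3125 = 1.4648 in² (U = 1.0, A_e = A_n). φR_n = 0.75 × 58 × 1.4648 = 63.7 kips.
Governing: min(61.3, 55.6, 38.6, 57.6, 63.7) = 38.6 kips → block shear.

38.6 kips (block shear governs)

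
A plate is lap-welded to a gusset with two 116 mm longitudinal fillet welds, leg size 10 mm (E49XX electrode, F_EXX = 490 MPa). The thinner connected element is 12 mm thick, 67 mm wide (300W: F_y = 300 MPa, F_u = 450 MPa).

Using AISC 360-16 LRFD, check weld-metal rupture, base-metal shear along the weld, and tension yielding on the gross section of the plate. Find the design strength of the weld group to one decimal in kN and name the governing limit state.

Weld metal: throat = 0.707×10 = 7.07 mm, L = 2×116 = 232 mm. φR_n = 0.75 × 0.6 × 490 × 7.07 × 232 = 361.7 kN.
Base metal shear (12 mm plate): yield φR_n = 1.0×0.6×300×12×232 = 501.1 kN; rupture φR_n = 0.75×0.6×450×12×232 = 563.8 kN; take 501.1 kN (yield).
Tension yield (gross): A_g = 67×12 = 804 mm². φR_n = 0.90 × 300 × 804 = 217.1 kN.
Governing: min(361.7, 501.1, 217.1) = 217.1 kN → gross-section yield.

217.1 kN (gross-section yield governs)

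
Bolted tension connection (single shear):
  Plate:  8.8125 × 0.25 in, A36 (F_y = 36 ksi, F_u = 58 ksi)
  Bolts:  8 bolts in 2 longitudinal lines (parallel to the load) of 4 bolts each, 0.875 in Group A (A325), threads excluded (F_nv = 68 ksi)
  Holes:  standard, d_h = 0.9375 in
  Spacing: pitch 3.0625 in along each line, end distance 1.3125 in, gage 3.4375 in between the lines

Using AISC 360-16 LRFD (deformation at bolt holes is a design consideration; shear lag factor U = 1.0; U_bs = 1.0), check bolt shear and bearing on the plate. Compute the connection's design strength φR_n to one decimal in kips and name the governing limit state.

159.0 kips (bearing governs)

Bolt shear: A_b = π(0.875)²/4 = 0.60132 in². φR_n = 0.75 × 68 × 0.60132 × 8 × 1 = 245.3 kips.
Bearing (0.25 in plate, F_u = 58 ksi): end bolts L_c = 1.3125 − 0.9375/2 = 0.84375, R_n = min(1.2×0.84375×0.25×58, 2.4×0.875×0.25×58) = 14.681 kips/bolt; interior L_c = 3.0625 − 0.9375 = 2.125, R_n = 30.45 kips/bolt. φR_n = 0.75 × (2×14.681 + 6×30.45) = 159.0 kips.
Governing: min(245.3, 159.0) = 159.0 kips → bearing.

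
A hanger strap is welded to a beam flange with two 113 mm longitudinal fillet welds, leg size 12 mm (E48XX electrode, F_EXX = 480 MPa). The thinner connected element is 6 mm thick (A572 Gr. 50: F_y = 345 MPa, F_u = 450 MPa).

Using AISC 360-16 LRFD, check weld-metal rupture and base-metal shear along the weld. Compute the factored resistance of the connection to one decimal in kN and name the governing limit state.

Weld metal: throat = 0.707×12 = 8.484 mm, L = 2×113 = 226 mm. φR_n = 0.75 × 0.6 × 480 × 8.484 × 226 = 414.2 kN.
Base metal shear (6 mm plate): yield φR_n = 1.0×0.6×345×6×226 = 280.7 kN; rupture φR_n = 0.75×0.6×450×6×226 = 274.6 kN; take 274.6 kN (rupture).
Governing: min(414.2, 274.6) = 274.6 kN → base-metal shear.

274.6 kN (base-metal shear governs)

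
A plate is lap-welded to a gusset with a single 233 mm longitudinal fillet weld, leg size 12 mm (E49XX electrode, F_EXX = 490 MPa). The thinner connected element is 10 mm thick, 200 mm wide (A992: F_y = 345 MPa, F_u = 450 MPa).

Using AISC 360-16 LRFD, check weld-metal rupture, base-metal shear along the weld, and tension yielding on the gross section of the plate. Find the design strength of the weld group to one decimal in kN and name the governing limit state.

435.9 kN (weld metal governs)

Weld metal: throat = 0.707×12 = 8.484 mm, L = 233 mm. φR_n = 0.75 × 0.6 × 490 × 8.484 × 233 = 435.9 kN.
Base metal shear (10 mm plate): yield φR_n = 1.0×0.6×345×10×233 = 482.3 kN; rupture φR_n = 0.75×0.6×450×10×233 = 471.8 kN; take 471.8 kN (rupture).
Tension yield (gross): A_g = 200×10 = 2000 mm². φR_n = 0.90 × 345 × 2000 = 621.0 kN.
Governing: min(435.9, 471.8, 621.0) = 435.9 kN → weld metal.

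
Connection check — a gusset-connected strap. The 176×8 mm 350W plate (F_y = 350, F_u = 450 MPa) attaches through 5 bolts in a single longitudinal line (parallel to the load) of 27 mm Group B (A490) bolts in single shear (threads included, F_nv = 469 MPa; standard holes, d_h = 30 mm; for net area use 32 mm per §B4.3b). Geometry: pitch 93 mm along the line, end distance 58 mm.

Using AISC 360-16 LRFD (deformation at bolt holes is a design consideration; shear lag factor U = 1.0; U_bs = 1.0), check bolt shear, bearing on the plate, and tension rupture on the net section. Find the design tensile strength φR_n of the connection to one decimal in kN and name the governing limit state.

388.8 kN (net-section rupture governs)

Bolt shear: A_b = π(27)²/4 = 572.56 mm². φR_n = 0.75 × 469 × 572.56 × 5 × 1 = 1007.0 kN.
Bearing (8 mm plate, F_u = 450 MPa): end bolts L_c = 58 − 30/2 = 43, R_n = min(1.2×43×8×450, 2.4×27×8×450) = 185.76 kN/bolt; interior L_c = 93 − 30 = 63, R_n = 233.28 kN/bolt. φR_n = 0.75 × (1×185.76 + 4×233.28) = 839.2 kN.
Tension rupture (net): A_n = (176 − 1×32)×8 = 1152 mm² (U = 1.0, A_e = A_n). φR_n = 0.75 × 450 × 1152 = 388.8 kN.
Governing: min(1007.0, 839.2, 388.8) = 388.8 kN → net-section rupture.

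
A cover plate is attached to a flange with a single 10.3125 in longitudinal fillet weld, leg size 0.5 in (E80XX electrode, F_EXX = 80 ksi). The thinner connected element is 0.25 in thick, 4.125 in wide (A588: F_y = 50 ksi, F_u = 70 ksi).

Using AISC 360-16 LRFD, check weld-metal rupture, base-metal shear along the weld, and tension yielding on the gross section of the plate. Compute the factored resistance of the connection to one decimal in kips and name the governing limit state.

46.4 kips (gross-section yield governs)

Weld metal: throat = 0.707×0.5 = 0.3535 in, L = 10.3125 in. φR_n = 0.75 × 0.6 × 80 × 0.3535 × 10.3125 = 131.2 kips.
Base metal shear (0.25 in plate): yield φR_n = 1.0×0.6×50×0.25×10.3125 = 77.3 kips; rupture φR_n = 0.75×0.6×70×0.25×10.3125 = 81.2 kips; take 77.3 kips (yield).
Tension yield (gross): A_g = 4.125×0.25 = 1.0313 in². φR_n = 0.90 × 50 × 1.0313 = 46.4 kips.
Governing: min(131.2, 77.3, 46.4) = 46.4 kips → gross-section yield.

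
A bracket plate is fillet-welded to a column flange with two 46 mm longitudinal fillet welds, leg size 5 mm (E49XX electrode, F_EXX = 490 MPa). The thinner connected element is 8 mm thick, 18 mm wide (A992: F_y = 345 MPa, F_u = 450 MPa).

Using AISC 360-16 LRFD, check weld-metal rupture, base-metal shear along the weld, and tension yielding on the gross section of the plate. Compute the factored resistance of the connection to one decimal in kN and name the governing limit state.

44.7 kN (gross-section yield governs)

Weld metal: throat = 0.707×5 = 3.535 mm, L = 2×46 = 92 mm. φR_n = 0.75 × 0.6 × 490 × 3.535 × 92 = 71.7 kN.
Base metal shear (8 mm plate): yield φR_n = 1.0×0.6×345×8×92 = 152.4 kN; rupture φR_n = 0.75×0.6×450×8×92 = 149.0 kN; take 149.0 kN (rupture).
Tension yield (gross): A_g = 18×8 = 144 mm². φR_n = 0.90 × 345 × 144 = 44.7 kN.
Governing: min(71.7, 149.0, 44.7) = 44.7 kN → gross-section yield.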